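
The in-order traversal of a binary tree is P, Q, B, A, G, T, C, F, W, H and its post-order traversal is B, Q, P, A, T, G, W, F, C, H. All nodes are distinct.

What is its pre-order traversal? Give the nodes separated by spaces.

H C G A P Q B T F W

The last element of post-order is the root; it splits in-order into left and right subtrees.
Root H: left subtree has 9 nodes {P, Q, B, A, G, T, C, F, W}, right has 0 { }.
  Root C: left subtree has 6 nodes {P, Q, B, A, G, T}, right has 2 {F, W}.
    Root G: left subtree has 4 nodes {P, Q, B, A}, right has 1 {T}.
      Root A: left subtree has 3 nodes {P, Q, B}, right has 0 { }.
        Root P: left subtree has 0 nodes { }, right has 2 {Q, B}.
          Root Q: left subtree has 0 nodes { }, right has 1 {B}.
    Root F: left subtree has 0 nodes { }, right has 1 {W}.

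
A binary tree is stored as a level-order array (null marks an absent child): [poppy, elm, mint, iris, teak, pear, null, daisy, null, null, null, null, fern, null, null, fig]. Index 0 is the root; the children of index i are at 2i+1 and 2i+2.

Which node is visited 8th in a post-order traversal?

Post-order visits the left subtree, then the right subtree, then the node.
At poppy: go left to elm.
  At elm: go left to iris.
    At iris: go left to daisy.
      At daisy: go left to fig.
        fig is a leaf — visit fig.
      At daisy: no right child.
      Visit daisy.
    At iris: no right child.
    Visit iris.
  At elm: go right to teak.
    teak is a leaf — visit teak.
  Visit elm.
At poppy: go right to mint.
  At mint: go left to pear.
    At pear: no left child.
    At pear: go right to fern.
      fern is a leaf — visit fern.
    Visit pear.
  At mint: no right child.
  Visit mint.
Visit poppy.
Full post-order sequence: fig, daisy, iris, teak, elm, fern, pear, mint, poppy.

mint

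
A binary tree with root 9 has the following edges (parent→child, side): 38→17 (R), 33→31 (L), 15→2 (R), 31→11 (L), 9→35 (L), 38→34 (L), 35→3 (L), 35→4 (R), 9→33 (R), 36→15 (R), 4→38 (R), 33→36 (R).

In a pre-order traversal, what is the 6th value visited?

Pre-order visits the node, then its left subtree, then its right subtree.
Visit 9.
At 9: go left to 35.
  Visit 35.
  At 35: go left to 3.
    3 is a leaf — visit 3.
  At 35: go right to 4.
    Visit 4.
    At 4: no left child.
    At 4: go right to 38.
      Visit 38.
      At 38: go left to 34.
        34 is a leaf — visit 34.
      At 38: go right to 17.
        17 is a leaf — visit 17.
At 9: go right to 33.
  Visit 33.
  At 33: go left to 31.
    Visit 31.
    At 31: go left to 11.
      11 is a leaf — visit 11.
    At 31: no right child.
  At 33: go right to 36.
    Visit 36.
    At 36: no left child.
    At 36: go right to 15.
      Visit 15.
      At 15: no left child.
      At 15: go right to 2.
        2 is a leaf — visit 2.
Full pre-order sequence: 9, 35, 3, 4, 38, 34, 17, 33, 31, 11, 36, 15, 2.

34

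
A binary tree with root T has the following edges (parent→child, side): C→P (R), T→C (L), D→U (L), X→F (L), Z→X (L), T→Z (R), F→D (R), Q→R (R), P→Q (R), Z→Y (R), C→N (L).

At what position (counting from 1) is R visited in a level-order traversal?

10

Level-order visits nodes level by level from the root, left to right within each level.
Level 0: T
Level 1: C, Z
Level 2: N, P, X, Y
Level 3: Q, F
Level 4: R, D
Level 5: U
Full level-order sequence: T, C, Z, N, P, X, Y, Q, F, R, D, U.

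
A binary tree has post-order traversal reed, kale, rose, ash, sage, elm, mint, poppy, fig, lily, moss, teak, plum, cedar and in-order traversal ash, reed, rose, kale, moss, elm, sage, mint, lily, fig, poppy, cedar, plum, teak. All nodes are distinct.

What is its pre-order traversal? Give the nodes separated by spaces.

The last element of post-order is the root; it splits in-order into left and right subtrees.
Root cedar: left subtree has 11 nodes {ash, reed, rose, kale, moss, elm, sage, mint, lily, fig, poppy}, right has 2 {plum, teak}.
  Root moss: left subtree has 4 nodes {ash, reed, rose, kale}, right has 6 {elm, sage, mint, lily, fig, poppy}.
    Root ash: left subtree has 0 nodes { }, right has 3 {reed, rose, kale}.
      Root rose: left subtree has 1 node {reed}, right has 1 {kale}.
    Root lily: left subtree has 3 nodes {elm, sage, mint}, right has 2 {fig, poppy}.
      Root mint: left subtree has 2 nodes {elm, sage}, right has 0 { }.
        Root elm: left subtree has 0 nodes { }, right has 1 {sage}.
      Root fig: left subtree has 0 nodes { }, right has 1 {poppy}.
  Root plum: left subtree has 0 nodes { }, right has 1 {teak}.

cedar moss ash rose reed kale lily mint elm sage fig poppy plum teak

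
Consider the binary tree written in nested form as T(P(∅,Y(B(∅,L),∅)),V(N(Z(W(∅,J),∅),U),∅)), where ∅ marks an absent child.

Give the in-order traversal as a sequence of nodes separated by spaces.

P B L Y T W J Z N U V

In-order visits the left subtree, then the node, then the right subtree.
At T: go left to P.
  At P: no left child.
  Visit P.
  At P: go right to Y.
    At Y: go left to B.
      At B: no left child.
      Visit B.
      At B: go right to L.
        L is a leaf — visit L.
    Visit Y.
    At Y: no right child.
Visit T.
At T: go right to V.
  At V: go left to N.
    At N: go left to Z.
      At Z: go left to W.
        At W: no left child.
        Visit W.
        At W: go right to J.
          J is a leaf — visit J.
      Visit Z.
      At Z: no right child.
    Visit N.
    At N: go right to U.
      U is a leaf — visit U.
  Visit V.
  At V: no right child.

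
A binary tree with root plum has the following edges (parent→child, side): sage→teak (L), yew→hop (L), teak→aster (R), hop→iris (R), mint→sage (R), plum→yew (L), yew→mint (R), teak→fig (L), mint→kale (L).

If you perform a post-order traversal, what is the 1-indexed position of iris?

1

Post-order visits the left subtree, then the right subtree, then the node.
At plum: go left to yew.
  At yew: go left to hop.
    At hop: no left child.
    At hop: go right to iris.
      iris is a leaf — visit iris.
    Visit hop.
  At yew: go right to mint.
    At mint: go left to kale.
      kale is a leaf — visit kale.
    At mint: go right to sage.
      At sage: go left to teak.
        At teak: go left to fig.
          fig is a leaf — visit fig.
        At teak: go right to aster.
          aster is a leaf — visit aster.
        Visit teak.
      At sage: no right child.
      Visit sage.
    Visit mint.
  Visit yew.
At plum: no right child.
Visit plum.
Full post-order sequence: iris, hop, kale, fig, aster, teak, sage, mint, yew, plum.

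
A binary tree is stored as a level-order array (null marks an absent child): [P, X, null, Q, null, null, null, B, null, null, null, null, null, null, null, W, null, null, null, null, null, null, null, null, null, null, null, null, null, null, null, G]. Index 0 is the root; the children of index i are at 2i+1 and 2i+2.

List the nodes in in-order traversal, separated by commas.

In-order visits the left subtree, then the node, then the right subtree.
At P: go left to X.
  At X: go left to Q.
    At Q: go left to B.
      At B: go left to W.
        At W: go left to G.
          G is a leaf — visit G.
        Visit W.
        At W: no right child.
      Visit B.
      At B: no right child.
    Visit Q.
    At Q: no right child.
  Visit X.
  At X: no right child.
Visit P.
At P: no right child.

G, W, B, Q, X, P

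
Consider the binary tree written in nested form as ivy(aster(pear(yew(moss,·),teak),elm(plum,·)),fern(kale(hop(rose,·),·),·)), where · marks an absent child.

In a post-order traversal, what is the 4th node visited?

Post-order visits the left subtree, then the right subtree, then the node.
At ivy: go left to aster.
  At aster: go left to pear.
    At pear: go left to yew.
      At yew: go left to moss.
        moss is a leaf — visit moss.
      At yew: no right child.
      Visit yew.
    At pear: go right to teak.
      teak is a leaf — visit teak.
    Visit pear.
  At aster: go right to elm.
    At elm: go left to plum.
      plum is a leaf — visit plum.
    At elm: no right child.
    Visit elm.
  Visit aster.
At ivy: go right to fern.
  At fern: go left to kale.
    At kale: go left to hop.
      At hop: go left to rose.
        rose is a leaf — visit rose.
      At hop: no right child.
      Visit hop.
    At kale: no right child.
    Visit kale.
  At fern: no right child.
  Visit fern.
Visit ivy.
Full post-order sequence: moss, yew, teak, pear, plum, elm, aster, rose, hop, kale, fern, ivy.

pear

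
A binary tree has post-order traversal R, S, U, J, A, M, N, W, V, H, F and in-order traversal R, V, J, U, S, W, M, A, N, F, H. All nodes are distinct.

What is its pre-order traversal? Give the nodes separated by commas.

The last element of post-order is the root; it splits in-order into left and right subtrees.
Root F: left subtree has 9 nodes {R, V, J, U, S, W, M, A, N}, right has 1 {H}.
  Root V: left subtree has 1 node {R}, right has 7 {J, U, S, W, M, A, N}.
    Root W: left subtree has 3 nodes {J, U, S}, right has 3 {M, A, N}.
      Root J: left subtree has 0 nodes { }, right has 2 {U, S}.
        Root U: left subtree has 0 nodes { }, right has 1 {S}.
      Root N: left subtree has 2 nodes {M, A}, right has 0 { }.
        Root M: left subtree has 0 nodes { }, right has 1 {A}.

F, V, R, W, J, U, S, N, M, A, H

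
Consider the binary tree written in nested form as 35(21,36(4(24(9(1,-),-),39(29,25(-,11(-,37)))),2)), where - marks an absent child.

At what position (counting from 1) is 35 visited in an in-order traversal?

In-order visits the left subtree, then the node, then the right subtree.
At 35: go left to 21.
  21 is a leaf — visit 21.
Visit 35.
At 35: go right to 36.
  At 36: go left to 4.
    At 4: go left to 24.
      At 24: go left to 9.
        At 9: go left to 1.
          1 is a leaf — visit 1.
        Visit 9.
        At 9: no right child.
      Visit 24.
      At 24: no right child.
    Visit 4.
    At 4: go right to 39.
      At 39: go left to 29.
        29 is a leaf — visit 29.
      Visit 39.
      At 39: go right to 25.
        At 25: no left child.
        Visit 25.
        At 25: go right to 11.
          At 11: no left child.
          Visit 11.
          At 11: go right to 37.
            37 is a leaf — visit 37.
  Visit 36.
  At 36: go right to 2.
    2 is a leaf — visit 2.
Full in-order sequence: 21, 35, 1, 9, 24, 4, 29, 39, 25, 11, 37, 36, 2.

2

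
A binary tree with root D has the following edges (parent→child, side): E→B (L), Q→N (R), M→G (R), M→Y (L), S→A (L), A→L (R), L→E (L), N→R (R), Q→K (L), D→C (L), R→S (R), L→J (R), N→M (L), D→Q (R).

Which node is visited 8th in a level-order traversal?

Level-order visits nodes level by level from the root, left to right within each level.
Level 0: D
Level 1: C, Q
Level 2: K, N
Level 3: M, R
Level 4: Y, G, S
Level 5: A
Level 6: L
Level 7: E, J
Level 8: B
Full level-order sequence: D, C, Q, K, N, M, R, Y, G, S, A, L, E, J, B.

Y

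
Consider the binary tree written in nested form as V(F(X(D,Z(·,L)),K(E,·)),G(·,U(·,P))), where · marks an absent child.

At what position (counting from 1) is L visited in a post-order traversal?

2

Post-order visits the left subtree, then the right subtree, then the node.
At V: go left to F.
  At F: go left to X.
    At X: go left to D.
      D is a leaf — visit D.
    At X: go right to Z.
      At Z: no left child.
      At Z: go right to L.
        L is a leaf — visit L.
      Visit Z.
    Visit X.
  At F: go right to K.
    At K: go left to E.
      E is a leaf — visit E.
    At K: no right child.
    Visit K.
  Visit F.
At V: go right to G.
  At G: no left child.
  At G: go right to U.
    At U: no left child.
    At U: go right to P.
      P is a leaf — visit P.
    Visit U.
  Visit G.
Visit V.
Full post-order sequence: D, L, Z, X, E, K, F, P, U, G, V.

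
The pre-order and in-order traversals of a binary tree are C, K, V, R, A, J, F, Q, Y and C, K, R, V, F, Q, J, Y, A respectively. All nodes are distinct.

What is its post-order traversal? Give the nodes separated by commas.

R, Q, F, Y, J, A, V, K, C

The first element of pre-order is the root; it splits in-order into left and right subtrees.
Root C: left subtree has 0 nodes { }, right has 8 {K, R, V, F, Q, J, Y, A}.
  Root K: left subtree has 0 nodes { }, right has 7 {R, V, F, Q, J, Y, A}.
    Root V: left subtree has 1 node {R}, right has 5 {F, Q, J, Y, A}.
      Root A: left subtree has 4 nodes {F, Q, J, Y}, right has 0 { }.
        Root J: left subtree has 2 nodes {F, Q}, right has 1 {Y}.
          Root F: left subtree has 0 nodes { }, right has 1 {Q}.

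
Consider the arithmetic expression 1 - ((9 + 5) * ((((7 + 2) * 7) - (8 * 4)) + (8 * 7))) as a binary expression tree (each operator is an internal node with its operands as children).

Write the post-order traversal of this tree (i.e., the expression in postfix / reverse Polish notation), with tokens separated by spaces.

1 9 5 + 7 2 + 7 * 8 4 * - 8 7 * + * -

Post-order on an expression tree gives postfix notation: for each operator, emit left operand, right operand, then the operator.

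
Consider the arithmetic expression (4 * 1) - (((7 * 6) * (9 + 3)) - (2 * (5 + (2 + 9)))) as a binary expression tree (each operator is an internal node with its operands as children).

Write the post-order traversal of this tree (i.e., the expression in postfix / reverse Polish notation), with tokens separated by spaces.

4 1 * 7 6 * 9 3 + * 2 5 2 9 + + * - -

Post-order on an expression tree gives postfix notation: for each operator, emit left operand, right operand, then the operator.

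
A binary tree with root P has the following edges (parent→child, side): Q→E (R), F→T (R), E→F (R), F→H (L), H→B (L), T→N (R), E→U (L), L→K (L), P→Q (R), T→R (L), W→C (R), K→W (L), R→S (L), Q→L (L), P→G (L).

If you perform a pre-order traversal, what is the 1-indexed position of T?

13

Pre-order visits the node, then its left subtree, then its right subtree.
Visit P.
At P: go left to G.
  G is a leaf — visit G.
At P: go right to Q.
  Visit Q.
  At Q: go left to L.
    Visit L.
    At L: go left to K.
      Visit K.
      At K: go left to W.
        Visit W.
        At W: no left child.
        At W: go right to C.
          C is a leaf — visit C.
      At K: no right child.
    At L: no right child.
  At Q: go right to E.
    Visit E.
    At E: go left to U.
      U is a leaf — visit U.
    At E: go right to F.
      Visit F.
      At F: go left to H.
        Visit H.
        At H: go left to B.
          B is a leaf — visit B.
        At H: no right child.
      At F: go right to T.
        Visit T.
        At T: go left to R.
          Visit R.
          At R: go left to S.
            S is a leaf — visit S.
          At R: no right child.
        At T: go right to N.
          N is a leaf — visit N.
Full pre-order sequence: P, G, Q, L, K, W, C, E, U, F, H, B, T, R, S, N.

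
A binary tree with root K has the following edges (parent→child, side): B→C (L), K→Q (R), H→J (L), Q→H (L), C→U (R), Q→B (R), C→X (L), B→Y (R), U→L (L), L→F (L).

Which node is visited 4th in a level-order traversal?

Level-order visits nodes level by level from the root, left to right within each level.
Level 0: K
Level 1: Q
Level 2: H, B
Level 3: J, C, Y
Level 4: X, U
Level 5: L
Level 6: F
Full level-order sequence: K, Q, H, B, J, C, Y, X, U, L, F.

B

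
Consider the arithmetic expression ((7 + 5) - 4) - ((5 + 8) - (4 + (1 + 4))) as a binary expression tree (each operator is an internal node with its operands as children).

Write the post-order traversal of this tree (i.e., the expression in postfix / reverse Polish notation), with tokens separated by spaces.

7 5 + 4 - 5 8 + 4 1 4 + + - -

Post-order on an expression tree gives postfix notation: for each operator, emit left operand, right operand, then the operator.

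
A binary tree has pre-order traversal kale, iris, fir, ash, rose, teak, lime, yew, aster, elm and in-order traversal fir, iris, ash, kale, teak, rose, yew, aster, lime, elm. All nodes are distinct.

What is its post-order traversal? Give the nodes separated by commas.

The first element of pre-order is the root; it splits in-order into left and right subtrees.
Root kale: left subtree has 3 nodes {fir, iris, ash}, right has 6 {teak, rose, yew, aster, lime, elm}.
  Root iris: left subtree has 1 node {fir}, right has 1 {ash}.
  Root rose: left subtree has 1 node {teak}, right has 4 {yew, aster, lime, elm}.
    Root lime: left subtree has 2 nodes {yew, aster}, right has 1 {elm}.
      Root yew: left subtree has 0 nodes { }, right has 1 {aster}.

fir, ash, iris, teak, aster, yew, elm, lime, rose, kale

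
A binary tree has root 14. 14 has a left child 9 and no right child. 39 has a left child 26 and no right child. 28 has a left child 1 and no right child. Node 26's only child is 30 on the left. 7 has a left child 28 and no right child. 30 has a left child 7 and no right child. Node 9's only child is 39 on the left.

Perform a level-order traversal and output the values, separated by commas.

Level-order visits nodes level by level from the root, left to right within each level.
Level 0: 14
Level 1: 9
Level 2: 39
Level 3: 26
Level 4: 30
Level 5: 7
Level 6: 28
Level 7: 1

14, 9, 39, 26, 30, 7, 28, 1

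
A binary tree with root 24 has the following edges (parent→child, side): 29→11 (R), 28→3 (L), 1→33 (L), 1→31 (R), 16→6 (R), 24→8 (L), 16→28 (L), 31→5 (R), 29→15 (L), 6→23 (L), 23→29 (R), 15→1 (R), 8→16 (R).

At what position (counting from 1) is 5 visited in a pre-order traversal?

13

Pre-order visits the node, then its left subtree, then its right subtree.
Visit 24.
At 24: go left to 8.
  Visit 8.
  At 8: no left child.
  At 8: go right to 16.
    Visit 16.
    At 16: go left to 28.
      Visit 28.
      At 28: go left to 3.
        3 is a leaf — visit 3.
      At 28: no right child.
    At 16: go right to 6.
      Visit 6.
      At 6: go left to 23.
        Visit 23.
        At 23: no left child.
        At 23: go right to 29.
          Visit 29.
          At 29: go left to 15.
            Visit 15.
            At 15: no left child.
            At 15: go right to 1.
              Visit 1.
              At 1: go left to 33.
                33 is a leaf — visit 33.
              At 1: go right to 31.
                Visit 31.
                At 31: no left child.
                At 31: go right to 5.
                  5 is a leaf — visit 5.
          At 29: go right to 11.
            11 is a leaf — visit 11.
      At 6: no right child.
At 24: no right child.
Full pre-order sequence: 24, 8, 16, 28, 3, 6, 23, 29, 15, 1, 33, 31, 5, 11.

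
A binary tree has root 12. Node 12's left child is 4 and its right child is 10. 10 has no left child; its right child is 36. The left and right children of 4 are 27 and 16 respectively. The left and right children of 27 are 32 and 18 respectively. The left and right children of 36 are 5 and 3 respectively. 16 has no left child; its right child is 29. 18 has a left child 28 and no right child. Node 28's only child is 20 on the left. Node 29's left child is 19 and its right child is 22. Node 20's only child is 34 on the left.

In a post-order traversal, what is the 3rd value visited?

Post-order visits the left subtree, then the right subtree, then the node.
At 12: go left to 4.
  At 4: go left to 27.
    At 27: go left to 32.
      32 is a leaf — visit 32.
    At 27: go right to 18.
      At 18: go left to 28.
        At 28: go left to 20.
          At 20: go left to 34.
            34 is a leaf — visit 34.
          At 20: no right child.
          Visit 20.
        At 28: no right child.
        Visit 28.
      At 18: no right child.
      Visit 18.
    Visit 27.
  At 4: go right to 16.
    At 16: no left child.
    At 16: go right to 29.
      At 29: go left to 19.
        19 is a leaf — visit 19.
      At 29: go right to 22.
        22 is a leaf — visit 22.
      Visit 29.
    Visit 16.
  Visit 4.
At 12: go right to 10.
  At 10: no left child.
  At 10: go right to 36.
    At 36: go left to 5.
      5 is a leaf — visit 5.
    At 36: go right to 3.
      3 is a leaf — visit 3.
    Visit 36.
  Visit 10.
Visit 12.
Full post-order sequence: 32, 34, 20, 28, 18, 27, 19, 22, 29, 16, 4, 5, 3, 36, 10, 12.

20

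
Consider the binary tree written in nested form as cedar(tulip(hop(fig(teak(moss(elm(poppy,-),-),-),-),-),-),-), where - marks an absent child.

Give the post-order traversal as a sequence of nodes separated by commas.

Post-order visits the left subtree, then the right subtree, then the node.
At cedar: go left to tulip.
  At tulip: go left to hop.
    At hop: go left to fig.
      At fig: go left to teak.
        At teak: go left to moss.
          At moss: go left to elm.
            At elm: go left to poppy.
              poppy is a leaf — visit poppy.
            At elm: no right child.
            Visit elm.
          At moss: no right child.
          Visit moss.
        At teak: no right child.
        Visit teak.
      At fig: no right child.
      Visit fig.
    At hop: no right child.
    Visit hop.
  At tulip: no right child.
  Visit tulip.
At cedar: no right child.
Visit cedar.

poppy, elm, moss, teak, fig, hop, tulip, cedar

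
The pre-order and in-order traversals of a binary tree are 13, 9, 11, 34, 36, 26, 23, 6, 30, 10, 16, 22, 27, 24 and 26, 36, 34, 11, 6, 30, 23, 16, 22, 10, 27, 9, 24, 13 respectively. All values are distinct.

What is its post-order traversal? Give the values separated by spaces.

The first element of pre-order is the root; it splits in-order into left and right subtrees.
Root 13: left subtree has 13 nodes {26, 36, 34, 11, 6, 30, 23, 16, 22, 10, 27, 9, 24}, right has 0 { }.
  Root 9: left subtree has 11 nodes {26, 36, 34, 11, 6, 30, 23, 16, 22, 10, 27}, right has 1 {24}.
    Root 11: left subtree has 3 nodes {26, 36, 34}, right has 7 {6, 30, 23, 16, 22, 10, 27}.
      Root 34: left subtree has 2 nodes {26, 36}, right has 0 { }.
        Root 36: left subtree has 1 node {26}, right has 0 { }.
      Root 23: left subtree has 2 nodes {6, 30}, right has 4 {16, 22, 10, 27}.
        Root 6: left subtree has 0 nodes { }, right has 1 {30}.
        Root 10: left subtree has 2 nodes {16, 22}, right has 1 {27}.
          Root 16: left subtree has 0 nodes { }, right has 1 {22}.

26 36 34 30 6 22 16 27 10 23 11 24 9 13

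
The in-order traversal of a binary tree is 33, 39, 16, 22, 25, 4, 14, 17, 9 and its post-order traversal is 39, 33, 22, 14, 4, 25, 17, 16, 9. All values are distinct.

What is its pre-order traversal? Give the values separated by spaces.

9 16 33 39 17 25 22 4 14

The last element of post-order is the root; it splits in-order into left and right subtrees.
Root 9: left subtree has 8 nodes {33, 39, 16, 22, 25, 4, 14, 17}, right has 0 { }.
  Root 16: left subtree has 2 nodes {33, 39}, right has 5 {22, 25, 4, 14, 17}.
    Root 33: left subtree has 0 nodes { }, right has 1 {39}.
    Root 17: left subtree has 4 nodes {22, 25, 4, 14}, right has 0 { }.
      Root 25: left subtree has 1 node {22}, right has 2 {4, 14}.
        Root 4: left subtree has 0 nodes { }, right has 1 {14}.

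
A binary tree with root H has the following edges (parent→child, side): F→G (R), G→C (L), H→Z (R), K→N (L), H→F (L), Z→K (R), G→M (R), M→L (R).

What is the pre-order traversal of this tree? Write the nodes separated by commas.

H, F, G, C, M, L, Z, K, N

Pre-order visits the node, then its left subtree, then its right subtree.
Visit H.
At H: go left to F.
  Visit F.
  At F: no left child.
  At F: go right to G.
    Visit G.
    At G: go left to C.
      C is a leaf — visit C.
    At G: go right to M.
      Visit M.
      At M: no left child.
      At M: go right to L.
        L is a leaf — visit L.
At H: go right to Z.
  Visit Z.
  At Z: no left child.
  At Z: go right to K.
    Visit K.
    At K: go left to N.
      N is a leaf — visit N.
    At K: no right child.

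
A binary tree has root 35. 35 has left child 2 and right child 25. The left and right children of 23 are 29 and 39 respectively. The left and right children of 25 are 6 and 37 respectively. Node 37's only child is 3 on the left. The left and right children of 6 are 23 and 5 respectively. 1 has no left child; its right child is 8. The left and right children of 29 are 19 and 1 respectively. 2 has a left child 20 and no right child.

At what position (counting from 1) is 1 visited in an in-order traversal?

In-order visits the left subtree, then the node, then the right subtree.
At 35: go left to 2.
  At 2: go left to 20.
    20 is a leaf — visit 20.
  Visit 2.
  At 2: no right child.
Visit 35.
At 35: go right to 25.
  At 25: go left to 6.
    At 6: go left to 23.
      At 23: go left to 29.
        At 29: go left to 19.
          19 is a leaf — visit 19.
        Visit 29.
        At 29: go right to 1.
          At 1: no left child.
          Visit 1.
          At 1: go right to 8.
            8 is a leaf — visit 8.
      Visit 23.
      At 23: go right to 39.
        39 is a leaf — visit 39.
    Visit 6.
    At 6: go right to 5.
      5 is a leaf — visit 5.
  Visit 25.
  At 25: go right to 37.
    At 37: go left to 3.
      3 is a leaf — visit 3.
    Visit 37.
    At 37: no right child.
Full in-order sequence: 20, 2, 35, 19, 29, 1, 8, 23, 39, 6, 5, 25, 3, 37.

6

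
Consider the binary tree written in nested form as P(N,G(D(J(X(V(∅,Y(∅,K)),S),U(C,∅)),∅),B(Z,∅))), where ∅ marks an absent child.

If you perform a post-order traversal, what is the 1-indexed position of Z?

Post-order visits the left subtree, then the right subtree, then the node.
At P: go left to N.
  N is a leaf — visit N.
At P: go right to G.
  At G: go left to D.
    At D: go left to J.
      At J: go left to X.
        At X: go left to V.
          At V: no left child.
          At V: go right to Y.
            At Y: no left child.
            At Y: go right to K.
              K is a leaf — visit K.
            Visit Y.
          Visit V.
        At X: go right to S.
          S is a leaf — visit S.
        Visit X.
      At J: go right to U.
        At U: go left to C.
          C is a leaf — visit C.
        At U: no right child.
        Visit U.
      Visit J.
    At D: no right child.
    Visit D.
  At G: go right to B.
    At B: go left to Z.
      Z is a leaf — visit Z.
    At B: no right child.
    Visit B.
  Visit G.
Visit P.
Full post-order sequence: N, K, Y, V, S, X, C, U, J, D, Z, B, G, P.

11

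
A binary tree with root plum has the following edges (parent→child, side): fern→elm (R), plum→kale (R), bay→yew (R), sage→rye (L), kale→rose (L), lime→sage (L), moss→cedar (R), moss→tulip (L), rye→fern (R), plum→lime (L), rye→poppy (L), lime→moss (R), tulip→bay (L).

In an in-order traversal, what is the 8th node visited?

yew

In-order visits the left subtree, then the node, then the right subtree.
At plum: go left to lime.
  At lime: go left to sage.
    At sage: go left to rye.
      At rye: go left to poppy.
        poppy is a leaf — visit poppy.
      Visit rye.
      At rye: go right to fern.
        At fern: no left child.
        Visit fern.
        At fern: go right to elm.
          elm is a leaf — visit elm.
    Visit sage.
    At sage: no right child.
  Visit lime.
  At lime: go right to moss.
    At moss: go left to tulip.
      At tulip: go left to bay.
        At bay: no left child.
        Visit bay.
        At bay: go right to yew.
          yew is a leaf — visit yew.
      Visit tulip.
      At tulip: no right child.
    Visit moss.
    At moss: go right to cedar.
      cedar is a leaf — visit cedar.
Visit plum.
At plum: go right to kale.
  At kale: go left to rose.
    rose is a leaf — visit rose.
  Visit kale.
  At kale: no right child.
Full in-order sequence: poppy, rye, fern, elm, sage, lime, bay, yew, tulip, moss, cedar, plum, rose, kale.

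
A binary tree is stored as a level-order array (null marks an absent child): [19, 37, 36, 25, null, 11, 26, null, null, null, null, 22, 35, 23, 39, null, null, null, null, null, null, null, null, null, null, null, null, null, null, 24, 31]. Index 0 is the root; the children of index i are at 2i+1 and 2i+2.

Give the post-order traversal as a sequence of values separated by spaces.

Post-order visits the left subtree, then the right subtree, then the node.
At 19: go left to 37.
  At 37: go left to 25.
    25 is a leaf — visit 25.
  At 37: no right child.
  Visit 37.
At 19: go right to 36.
  At 36: go left to 11.
    At 11: go left to 22.
      22 is a leaf — visit 22.
    At 11: go right to 35.
      35 is a leaf — visit 35.
    Visit 11.
  At 36: go right to 26.
    At 26: go left to 23.
      23 is a leaf — visit 23.
    At 26: go right to 39.
      At 39: go left to 24.
        24 is a leaf — visit 24.
      At 39: go right to 31.
        31 is a leaf — visit 31.
      Visit 39.
    Visit 26.
  Visit 36.
Visit 19.

25 37 22 35 11 23 24 31 39 26 36 19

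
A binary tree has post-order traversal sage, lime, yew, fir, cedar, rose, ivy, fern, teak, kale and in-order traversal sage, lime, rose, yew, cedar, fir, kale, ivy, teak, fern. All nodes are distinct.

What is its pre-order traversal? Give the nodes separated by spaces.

kale rose lime sage cedar yew fir teak ivy fern

The last element of post-order is the root; it splits in-order into left and right subtrees.
Root kale: left subtree has 6 nodes {sage, lime, rose, yew, cedar, fir}, right has 3 {ivy, teak, fern}.
  Root rose: left subtree has 2 nodes {sage, lime}, right has 3 {yew, cedar, fir}.
    Root lime: left subtree has 1 node {sage}, right has 0 { }.
    Root cedar: left subtree has 1 node {yew}, right has 1 {fir}.
  Root teak: left subtree has 1 node {ivy}, right has 1 {fern}.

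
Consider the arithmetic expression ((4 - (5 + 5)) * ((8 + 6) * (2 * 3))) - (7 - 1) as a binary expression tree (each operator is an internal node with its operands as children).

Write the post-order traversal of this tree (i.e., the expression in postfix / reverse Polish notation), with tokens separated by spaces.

4 5 5 + - 8 6 + 2 3 * * * 7 1 - -

Post-order on an expression tree gives postfix notation: for each operator, emit left operand, right operand, then the operator.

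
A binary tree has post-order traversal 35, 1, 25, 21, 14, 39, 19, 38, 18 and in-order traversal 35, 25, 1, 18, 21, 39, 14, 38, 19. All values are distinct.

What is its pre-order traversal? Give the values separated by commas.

The last element of post-order is the root; it splits in-order into left and right subtrees.
Root 18: left subtree has 3 nodes {35, 25, 1}, right has 5 {21, 39, 14, 38, 19}.
  Root 25: left subtree has 1 node {35}, right has 1 {1}.
  Root 38: left subtree has 3 nodes {21, 39, 14}, right has 1 {19}.
    Root 39: left subtree has 1 node {21}, right has 1 {14}.

18, 25, 35, 1, 38, 39, 21, 14, 19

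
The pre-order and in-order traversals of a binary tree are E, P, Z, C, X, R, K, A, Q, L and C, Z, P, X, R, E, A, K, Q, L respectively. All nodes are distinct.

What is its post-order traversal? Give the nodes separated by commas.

C, Z, R, X, P, A, L, Q, K, E

The first element of pre-order is the root; it splits in-order into left and right subtrees.
Root E: left subtree has 5 nodes {C, Z, P, X, R}, right has 4 {A, K, Q, L}.
  Root P: left subtree has 2 nodes {C, Z}, right has 2 {X, R}.
    Root Z: left subtree has 1 node {C}, right has 0 { }.
    Root X: left subtree has 0 nodes { }, right has 1 {R}.
  Root K: left subtree has 1 node {A}, right has 2 {Q, L}.
    Root Q: left subtree has 0 nodes { }, right has 1 {L}.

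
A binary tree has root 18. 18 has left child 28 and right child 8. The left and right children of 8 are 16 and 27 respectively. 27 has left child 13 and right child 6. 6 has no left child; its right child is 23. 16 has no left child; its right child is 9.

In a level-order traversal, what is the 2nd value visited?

28

Level-order visits nodes level by level from the root, left to right within each level.
Level 0: 18
Level 1: 28, 8
Level 2: 16, 27
Level 3: 9, 13, 6
Level 4: 23
Full level-order sequence: 18, 28, 8, 16, 27, 9, 13, 6, 23.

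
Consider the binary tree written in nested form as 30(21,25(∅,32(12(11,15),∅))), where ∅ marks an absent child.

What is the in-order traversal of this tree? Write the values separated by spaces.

In-order visits the left subtree, then the node, then the right subtree.
At 30: go left to 21.
  21 is a leaf — visit 21.
Visit 30.
At 30: go right to 25.
  At 25: no left child.
  Visit 25.
  At 25: go right to 32.
    At 32: go left to 12.
      At 12: go left to 11.
        11 is a leaf — visit 11.
      Visit 12.
      At 12: go right to 15.
        15 is a leaf — visit 15.
    Visit 32.
    At 32: no right child.

21 30 25 11 12 15 32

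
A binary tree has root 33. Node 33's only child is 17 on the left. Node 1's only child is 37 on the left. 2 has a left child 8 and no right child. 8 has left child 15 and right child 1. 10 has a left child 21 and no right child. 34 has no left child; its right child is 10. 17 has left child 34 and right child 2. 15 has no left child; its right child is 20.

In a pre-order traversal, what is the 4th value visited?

Pre-order visits the node, then its left subtree, then its right subtree.
Visit 33.
At 33: go left to 17.
  Visit 17.
  At 17: go left to 34.
    Visit 34.
    At 34: no left child.
    At 34: go right to 10.
      Visit 10.
      At 10: go left to 21.
        21 is a leaf — visit 21.
      At 10: no right child.
  At 17: go right to 2.
    Visit 2.
    At 2: go left to 8.
      Visit 8.
      At 8: go left to 15.
        Visit 15.
        At 15: no left child.
        At 15: go right to 20.
          20 is a leaf — visit 20.
      At 8: go right to 1.
        Visit 1.
        At 1: go left to 37.
          37 is a leaf — visit 37.
        At 1: no right child.
    At 2: no right child.
At 33: no right child.
Full pre-order sequence: 33, 17, 34, 10, 21, 2, 8, 15, 20, 1, 37.

10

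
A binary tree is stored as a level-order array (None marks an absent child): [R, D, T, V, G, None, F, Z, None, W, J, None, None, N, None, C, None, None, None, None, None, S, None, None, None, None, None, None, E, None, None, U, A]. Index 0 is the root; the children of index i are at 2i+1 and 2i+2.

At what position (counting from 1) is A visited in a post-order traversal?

2

Post-order visits the left subtree, then the right subtree, then the node.
At R: go left to D.
  At D: go left to V.
    At V: go left to Z.
      At Z: go left to C.
        At C: go left to U.
          U is a leaf — visit U.
        At C: go right to A.
          A is a leaf — visit A.
        Visit C.
      At Z: no right child.
      Visit Z.
    At V: no right child.
    Visit V.
  At D: go right to G.
    At G: go left to W.
      W is a leaf — visit W.
    At G: go right to J.
      At J: go left to S.
        S is a leaf — visit S.
      At J: no right child.
      Visit J.
    Visit G.
  Visit D.
At R: go right to T.
  At T: no left child.
  At T: go right to F.
    At F: go left to N.
      At N: no left child.
      At N: go right to E.
        E is a leaf — visit E.
      Visit N.
    At F: no right child.
    Visit F.
  Visit T.
Visit R.
Full post-order sequence: U, A, C, Z, V, W, S, J, G, D, E, N, F, T, R.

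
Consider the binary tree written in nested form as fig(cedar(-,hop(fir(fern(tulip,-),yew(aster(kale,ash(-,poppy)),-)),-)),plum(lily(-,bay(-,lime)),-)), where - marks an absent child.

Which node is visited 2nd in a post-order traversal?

fern

Post-order visits the left subtree, then the right subtree, then the node.
At fig: go left to cedar.
  At cedar: no left child.
  At cedar: go right to hop.
    At hop: go left to fir.
      At fir: go left to fern.
        At fern: go left to tulip.
          tulip is a leaf — visit tulip.
        At fern: no right child.
        Visit fern.
      At fir: go right to yew.
        At yew: go left to aster.
          At aster: go left to kale.
            kale is a leaf — visit kale.
          At aster: go right to ash.
            At ash: no left child.
            At ash: go right to poppy.
              poppy is a leaf — visit poppy.
            Visit ash.
          Visit aster.
        At yew: no right child.
        Visit yew.
      Visit fir.
    At hop: no right child.
    Visit hop.
  Visit cedar.
At fig: go right to plum.
  At plum: go left to lily.
    At lily: no left child.
    At lily: go right to bay.
      At bay: no left child.
      At bay: go right to lime.
        lime is a leaf — visit lime.
      Visit bay.
    Visit lily.
  At plum: no right child.
  Visit plum.
Visit fig.
Full post-order sequence: tulip, fern, kale, poppy, ash, aster, yew, fir, hop, cedar, lime, bay, lily, plum, fig.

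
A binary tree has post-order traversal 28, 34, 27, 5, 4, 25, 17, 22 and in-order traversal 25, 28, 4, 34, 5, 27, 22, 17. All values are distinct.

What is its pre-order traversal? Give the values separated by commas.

22, 25, 4, 28, 5, 34, 27, 17

The last element of post-order is the root; it splits in-order into left and right subtrees.
Root 22: left subtree has 6 nodes {25, 28, 4, 34, 5, 27}, right has 1 {17}.
  Root 25: left subtree has 0 nodes { }, right has 5 {28, 4, 34, 5, 27}.
    Root 4: left subtree has 1 node {28}, right has 3 {34, 5, 27}.
      Root 5: left subtree has 1 node {34}, right has 1 {27}.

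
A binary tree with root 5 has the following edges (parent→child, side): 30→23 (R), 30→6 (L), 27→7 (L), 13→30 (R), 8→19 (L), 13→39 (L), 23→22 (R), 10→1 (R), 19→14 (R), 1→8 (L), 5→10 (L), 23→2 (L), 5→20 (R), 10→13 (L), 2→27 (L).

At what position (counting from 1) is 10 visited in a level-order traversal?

2

Level-order visits nodes level by level from the root, left to right within each level.
Level 0: 5
Level 1: 10, 20
Level 2: 13, 1
Level 3: 39, 30, 8
Level 4: 6, 23, 19
Level 5: 2, 22, 14
Level 6: 27
Level 7: 7
Full level-order sequence: 5, 10, 20, 13, 1, 39, 30, 8, 6, 23, 19, 2, 22, 14, 27, 7.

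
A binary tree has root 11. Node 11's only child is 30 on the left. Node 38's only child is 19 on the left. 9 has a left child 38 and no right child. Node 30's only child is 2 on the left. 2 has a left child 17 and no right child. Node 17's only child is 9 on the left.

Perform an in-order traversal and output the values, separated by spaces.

In-order visits the left subtree, then the node, then the right subtree.
At 11: go left to 30.
  At 30: go left to 2.
    At 2: go left to 17.
      At 17: go left to 9.
        At 9: go left to 38.
          At 38: go left to 19.
            19 is a leaf — visit 19.
          Visit 38.
          At 38: no right child.
        Visit 9.
        At 9: no right child.
      Visit 17.
      At 17: no right child.
    Visit 2.
    At 2: no right child.
  Visit 30.
  At 30: no right child.
Visit 11.
At 11: no right child.

19 38 9 17 2 30 11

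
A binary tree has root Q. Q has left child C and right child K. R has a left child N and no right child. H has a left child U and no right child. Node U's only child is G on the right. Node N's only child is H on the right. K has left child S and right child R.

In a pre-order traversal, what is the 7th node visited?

H

Pre-order visits the node, then its left subtree, then its right subtree.
Visit Q.
At Q: go left to C.
  C is a leaf — visit C.
At Q: go right to K.
  Visit K.
  At K: go left to S.
    S is a leaf — visit S.
  At K: go right to R.
    Visit R.
    At R: go left to N.
      Visit N.
      At N: no left child.
      At N: go right to H.
        Visit H.
        At H: go left to U.
          Visit U.
          At U: no left child.
          At U: go right to G.
            G is a leaf — visit G.
        At H: no right child.
    At R: no right child.
Full pre-order sequence: Q, C, K, S, R, N, H, U, G.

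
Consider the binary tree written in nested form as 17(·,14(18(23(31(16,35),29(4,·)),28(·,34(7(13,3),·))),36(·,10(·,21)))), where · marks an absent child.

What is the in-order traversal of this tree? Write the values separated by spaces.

17 16 31 35 23 4 29 18 28 13 7 3 34 14 36 10 21

In-order visits the left subtree, then the node, then the right subtree.
At 17: no left child.
Visit 17.
At 17: go right to 14.
  At 14: go left to 18.
    At 18: go left to 23.
      At 23: go left to 31.
        At 31: go left to 16.
          16 is a leaf — visit 16.
        Visit 31.
        At 31: go right to 35.
          35 is a leaf — visit 35.
      Visit 23.
      At 23: go right to 29.
        At 29: go left to 4.
          4 is a leaf — visit 4.
        Visit 29.
        At 29: no right child.
    Visit 18.
    At 18: go right to 28.
      At 28: no left child.
      Visit 28.
      At 28: go right to 34.
        At 34: go left to 7.
          At 7: go left to 13.
            13 is a leaf — visit 13.
          Visit 7.
          At 7: go right to 3.
            3 is a leaf — visit 3.
        Visit 34.
        At 34: no right child.
  Visit 14.
  At 14: go right to 36.
    At 36: no left child.
    Visit 36.
    At 36: go right to 10.
      At 10: no left child.
      Visit 10.
      At 10: go right to 21.
        21 is a leaf — visit 21.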